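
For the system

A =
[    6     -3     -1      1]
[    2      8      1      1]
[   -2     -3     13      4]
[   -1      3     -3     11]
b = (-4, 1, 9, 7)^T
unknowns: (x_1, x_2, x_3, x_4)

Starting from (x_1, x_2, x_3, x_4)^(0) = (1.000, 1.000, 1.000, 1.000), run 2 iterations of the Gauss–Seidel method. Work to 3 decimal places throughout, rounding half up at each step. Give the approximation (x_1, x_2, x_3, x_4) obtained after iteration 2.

Iteration 1:
  x_1 = (-4 - (-3)·1.000 - (-1)·1.000 - (1)·1.000) / (6) = -0.167
  x_2 = (1 - (2)·-0.167 - (1)·1.000 - (1)·1.000) / (8) = -0.083
  x_3 = (9 - (-2)·-0.167 - (-3)·-0.083 - (4)·1.000) / (13) = 0.340
  x_4 = (7 - (-1)·-0.167 - (3)·-0.083 - (-3)·0.340) / (11) = 0.737
Iteration 2:
  x_1 = (-4 - (-3)·-0.083 - (-1)·0.340 - (1)·0.737) / (6) = -0.774
  x_2 = (1 - (2)·-0.774 - (1)·0.340 - (1)·0.737) / (8) = 0.184
  x_3 = (9 - (-2)·-0.774 - (-3)·0.184 - (4)·0.737) / (13) = 0.389
  x_4 = (7 - (-1)·-0.774 - (3)·0.184 - (-3)·0.389) / (11) = 0.622

(-0.774, 0.184, 0.389, 0.622)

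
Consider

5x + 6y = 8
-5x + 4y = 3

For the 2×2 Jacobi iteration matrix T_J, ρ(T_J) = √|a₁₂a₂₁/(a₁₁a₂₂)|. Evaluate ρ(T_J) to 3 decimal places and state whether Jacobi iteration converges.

a₁₂a₂₁/(a₁₁a₂₂) = (6)·(-5) / ((5)·(4)) = -1.500000
ρ = √|-1.500000| = √1.500000 = 1.225
ρ > 1, so Jacobi diverges

1.225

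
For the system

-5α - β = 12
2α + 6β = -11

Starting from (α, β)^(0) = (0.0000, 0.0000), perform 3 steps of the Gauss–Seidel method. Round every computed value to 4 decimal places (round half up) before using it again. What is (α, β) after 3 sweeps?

(-2.1796, -1.1068)

Iteration 1:
  α = (12 - (-1)·0.0000) / (-5) = -2.4000
  β = (-11 - (2)·-2.4000) / (6) = -1.0333
Iteration 2:
  α = (12 - (-1)·-1.0333) / (-5) = -2.1933
  β = (-11 - (2)·-2.1933) / (6) = -1.1022
Iteration 3:
  α = (12 - (-1)·-1.1022) / (-5) = -2.1796
  β = (-11 - (2)·-2.1796) / (6) = -1.1068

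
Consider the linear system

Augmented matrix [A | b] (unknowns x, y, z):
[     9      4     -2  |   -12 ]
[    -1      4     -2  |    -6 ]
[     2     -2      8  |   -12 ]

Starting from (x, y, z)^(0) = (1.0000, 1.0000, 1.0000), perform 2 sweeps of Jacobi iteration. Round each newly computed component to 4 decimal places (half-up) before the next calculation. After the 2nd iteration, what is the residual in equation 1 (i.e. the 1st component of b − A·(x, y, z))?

Iteration 1:
  x = (-12 - (4)·1.0000 - (-2)·1.0000) / (9) = -1.5556
  y = (-6 - (-1)·1.0000 - (-2)·1.0000) / (4) = -0.7500
  z = (-12 - (2)·1.0000 - (-2)·1.0000) / (8) = -1.5000
Iteration 2:
  x = (-12 - (4)·-0.7500 - (-2)·-1.5000) / (9) = -1.3333
  y = (-6 - (-1)·-1.5556 - (-2)·-1.5000) / (4) = -2.6389
  z = (-12 - (2)·-1.5556 - (-2)·-0.7500) / (8) = -1.2986
Residual b − A·x = (7.9581, 0.6251, -4.2224)

7.9581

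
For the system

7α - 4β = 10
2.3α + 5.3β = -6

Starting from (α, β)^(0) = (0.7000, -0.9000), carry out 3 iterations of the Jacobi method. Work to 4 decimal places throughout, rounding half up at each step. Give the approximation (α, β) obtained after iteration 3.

Iteration 1:
  α = (10 - (-4)·-0.9000) / (7) = 0.9143
  β = (-6 - (2.3)·0.7000) / (5.3) = -1.4358
Iteration 2:
  α = (10 - (-4)·-1.4358) / (7) = 0.6081
  β = (-6 - (2.3)·0.9143) / (5.3) = -1.5288
Iteration 3:
  α = (10 - (-4)·-1.5288) / (7) = 0.5550
  β = (-6 - (2.3)·0.6081) / (5.3) = -1.3960

(0.5550, -1.3960)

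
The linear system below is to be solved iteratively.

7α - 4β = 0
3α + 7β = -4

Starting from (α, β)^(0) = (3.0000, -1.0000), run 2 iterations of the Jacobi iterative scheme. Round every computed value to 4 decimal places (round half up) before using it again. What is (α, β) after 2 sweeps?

(-1.0612, -0.3265)

Iteration 1:
  α = (0 - (-4)·-1.0000) / (7) = -0.5714
  β = (-4 - (3)·3.0000) / (7) = -1.8571
Iteration 2:
  α = (0 - (-4)·-1.8571) / (7) = -1.0612
  β = (-4 - (3)·-0.5714) / (7) = -0.3265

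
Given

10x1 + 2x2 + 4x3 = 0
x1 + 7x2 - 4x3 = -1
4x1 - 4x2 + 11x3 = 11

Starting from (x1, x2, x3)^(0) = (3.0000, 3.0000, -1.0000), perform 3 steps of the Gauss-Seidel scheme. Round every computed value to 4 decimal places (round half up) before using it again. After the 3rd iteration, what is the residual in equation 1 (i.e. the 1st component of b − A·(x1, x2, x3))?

-1.4398

Iteration 1:
  x1 = (0 - (2)·3.0000 - (4)·-1.0000) / (10) = -0.2000
  x2 = (-1 - (1)·-0.2000 - (-4)·-1.0000) / (7) = -0.6857
  x3 = (11 - (4)·-0.2000 - (-4)·-0.6857) / (11) = 0.8234
Iteration 2:
  x1 = (0 - (2)·-0.6857 - (4)·0.8234) / (10) = -0.1922
  x2 = (-1 - (1)·-0.1922 - (-4)·0.8234) / (7) = 0.3551
  x3 = (11 - (4)·-0.1922 - (-4)·0.3551) / (11) = 1.1990
Iteration 3:
  x1 = (0 - (2)·0.3551 - (4)·1.1990) / (10) = -0.5506
  x2 = (-1 - (1)·-0.5506 - (-4)·1.1990) / (7) = 0.6209
  x3 = (11 - (4)·-0.5506 - (-4)·0.6209) / (11) = 1.4260
Residual b − A·x = (-1.4398, 0.9083, 0.0000)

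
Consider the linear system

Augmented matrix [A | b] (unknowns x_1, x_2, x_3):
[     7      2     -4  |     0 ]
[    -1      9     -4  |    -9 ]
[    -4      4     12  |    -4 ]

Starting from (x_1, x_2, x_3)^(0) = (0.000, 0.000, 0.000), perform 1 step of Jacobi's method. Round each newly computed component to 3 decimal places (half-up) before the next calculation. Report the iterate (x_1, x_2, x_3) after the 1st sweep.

(0.000, -1.000, -0.333)

Iteration 1:
  x_1 = (0 - (2)·0.000 - (-4)·0.000) / (7) = 0.000
  x_2 = (-9 - (-1)·0.000 - (-4)·0.000) / (9) = -1.000
  x_3 = (-4 - (-4)·0.000 - (4)·0.000) / (12) = -0.333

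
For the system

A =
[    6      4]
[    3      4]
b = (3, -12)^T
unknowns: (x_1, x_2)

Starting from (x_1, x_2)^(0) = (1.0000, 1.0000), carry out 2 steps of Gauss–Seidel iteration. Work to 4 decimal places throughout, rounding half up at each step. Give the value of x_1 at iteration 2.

Iteration 1:
  x_1 = (3 - (4)·1.0000) / (6) = -0.1667
  x_2 = (-12 - (3)·-0.1667) / (4) = -2.8750
Iteration 2:
  x_1 = (3 - (4)·-2.8750) / (6) = 2.4167
  x_2 = (-12 - (3)·2.4167) / (4) = -4.8125

2.4167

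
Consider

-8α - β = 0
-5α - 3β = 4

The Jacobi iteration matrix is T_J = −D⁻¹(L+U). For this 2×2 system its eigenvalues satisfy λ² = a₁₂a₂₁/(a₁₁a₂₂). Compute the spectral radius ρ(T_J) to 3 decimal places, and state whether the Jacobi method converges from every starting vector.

a₁₂a₂₁/(a₁₁a₂₂) = (-1)·(-5) / ((-8)·(-3)) = 0.208333
ρ = √|0.208333| = √0.208333 = 0.456
ρ < 1, so Jacobi converges

0.456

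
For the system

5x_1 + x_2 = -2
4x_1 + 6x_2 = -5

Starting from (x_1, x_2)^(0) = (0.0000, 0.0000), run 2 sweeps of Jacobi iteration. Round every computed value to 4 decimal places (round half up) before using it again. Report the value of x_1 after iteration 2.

-0.2333

Iteration 1:
  x_1 = (-2 - (1)·0.0000) / (5) = -0.4000
  x_2 = (-5 - (4)·0.0000) / (6) = -0.8333
Iteration 2:
  x_1 = (-2 - (1)·-0.8333) / (5) = -0.2333
  x_2 = (-5 - (4)·-0.4000) / (6) = -0.5667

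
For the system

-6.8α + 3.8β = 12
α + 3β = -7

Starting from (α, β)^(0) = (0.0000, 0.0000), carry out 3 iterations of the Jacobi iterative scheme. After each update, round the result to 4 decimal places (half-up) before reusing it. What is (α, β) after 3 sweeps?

(-2.7399, -1.3105)

Iteration 1:
  α = (12 - (3.8)·0.0000) / (-6.8) = -1.7647
  β = (-7 - (1)·0.0000) / (3) = -2.3333
Iteration 2:
  α = (12 - (3.8)·-2.3333) / (-6.8) = -3.0686
  β = (-7 - (1)·-1.7647) / (3) = -1.7451
Iteration 3:
  α = (12 - (3.8)·-1.7451) / (-6.8) = -2.7399
  β = (-7 - (1)·-3.0686) / (3) = -1.3105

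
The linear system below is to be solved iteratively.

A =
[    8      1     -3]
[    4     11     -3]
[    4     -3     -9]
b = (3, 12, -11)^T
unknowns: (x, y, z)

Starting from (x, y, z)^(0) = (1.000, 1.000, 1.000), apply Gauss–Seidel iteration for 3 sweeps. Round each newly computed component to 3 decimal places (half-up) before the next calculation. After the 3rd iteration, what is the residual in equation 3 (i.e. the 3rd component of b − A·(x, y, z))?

Iteration 1:
  x = (3 - (1)·1.000 - (-3)·1.000) / (8) = 0.625
  y = (12 - (4)·0.625 - (-3)·1.000) / (11) = 1.136
  z = (-11 - (4)·0.625 - (-3)·1.136) / (-9) = 1.121
Iteration 2:
  x = (3 - (1)·1.136 - (-3)·1.121) / (8) = 0.653
  y = (12 - (4)·0.653 - (-3)·1.121) / (11) = 1.159
  z = (-11 - (4)·0.653 - (-3)·1.159) / (-9) = 1.126
Iteration 3:
  x = (3 - (1)·1.159 - (-3)·1.126) / (8) = 0.652
  y = (12 - (4)·0.652 - (-3)·1.126) / (11) = 1.161
  z = (-11 - (4)·0.652 - (-3)·1.161) / (-9) = 1.125
Residual b − A·x = (-0.002, -0.004, 0.000)

0.000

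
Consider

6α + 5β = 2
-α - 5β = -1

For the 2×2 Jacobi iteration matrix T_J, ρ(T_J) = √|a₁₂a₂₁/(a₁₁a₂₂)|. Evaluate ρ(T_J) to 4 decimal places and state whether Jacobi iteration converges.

0.4082

a₁₂a₂₁/(a₁₁a₂₂) = (5)·(-1) / ((6)·(-5)) = 0.166667
ρ = √|0.166667| = √0.166667 = 0.4082
ρ < 1, so Jacobi converges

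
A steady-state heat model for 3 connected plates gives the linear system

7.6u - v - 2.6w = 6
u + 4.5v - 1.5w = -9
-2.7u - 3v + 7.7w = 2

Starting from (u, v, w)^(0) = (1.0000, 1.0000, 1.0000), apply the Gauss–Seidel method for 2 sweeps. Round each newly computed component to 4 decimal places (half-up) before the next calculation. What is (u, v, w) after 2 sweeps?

(0.5141, -2.1329, -0.3910)

Iteration 1:
  u = (6 - (-1)·1.0000 - (-2.6)·1.0000) / (7.6) = 1.2632
  v = (-9 - (1)·1.2632 - (-1.5)·1.0000) / (4.5) = -1.9474
  w = (2 - (-2.7)·1.2632 - (-3)·-1.9474) / (7.7) = -0.0560
Iteration 2:
  u = (6 - (-1)·-1.9474 - (-2.6)·-0.0560) / (7.6) = 0.5141
  v = (-9 - (1)·0.5141 - (-1.5)·-0.0560) / (4.5) = -2.1329
  w = (2 - (-2.7)·0.5141 - (-3)·-2.1329) / (7.7) = -0.3910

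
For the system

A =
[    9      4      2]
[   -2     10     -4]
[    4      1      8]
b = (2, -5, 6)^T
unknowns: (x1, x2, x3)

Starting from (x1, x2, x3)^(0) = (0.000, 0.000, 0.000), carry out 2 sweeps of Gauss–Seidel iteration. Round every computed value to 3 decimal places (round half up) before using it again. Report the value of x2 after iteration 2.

Iteration 1:
  x1 = (2 - (4)·0.000 - (2)·0.000) / (9) = 0.222
  x2 = (-5 - (-2)·0.222 - (-4)·0.000) / (10) = -0.456
  x3 = (6 - (4)·0.222 - (1)·-0.456) / (8) = 0.696
Iteration 2:
  x1 = (2 - (4)·-0.456 - (2)·0.696) / (9) = 0.270
  x2 = (-5 - (-2)·0.270 - (-4)·0.696) / (10) = -0.168
  x3 = (6 - (4)·0.270 - (1)·-0.168) / (8) = 0.636

-0.168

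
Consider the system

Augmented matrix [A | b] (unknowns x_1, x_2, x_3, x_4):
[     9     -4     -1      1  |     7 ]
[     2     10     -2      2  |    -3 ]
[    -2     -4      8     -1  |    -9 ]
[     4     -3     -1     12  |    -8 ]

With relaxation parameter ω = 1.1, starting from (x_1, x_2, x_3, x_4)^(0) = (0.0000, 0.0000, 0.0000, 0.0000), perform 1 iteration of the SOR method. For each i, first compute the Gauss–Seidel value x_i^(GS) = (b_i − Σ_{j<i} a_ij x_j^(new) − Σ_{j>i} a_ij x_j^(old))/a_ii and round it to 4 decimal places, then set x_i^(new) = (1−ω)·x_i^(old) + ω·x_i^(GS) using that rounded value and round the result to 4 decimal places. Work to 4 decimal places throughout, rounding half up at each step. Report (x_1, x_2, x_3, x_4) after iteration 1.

Iteration 1:
  x_1: GS value = (7 - (-4)·0.0000 - (-1)·0.0000 - (1)·0.0000) / (9) = 0.7778;  x_1 ← (1−ω)·0.0000 + ω·0.7778 = 0.8556
  x_2: GS value = (-3 - (2)·0.8556 - (-2)·0.0000 - (2)·0.0000) / (10) = -0.4711;  x_2 ← (1−ω)·0.0000 + ω·-0.4711 = -0.5182
  x_3: GS value = (-9 - (-2)·0.8556 - (-4)·-0.5182 - (-1)·0.0000) / (8) = -1.1702;  x_3 ← (1−ω)·0.0000 + ω·-1.1702 = -1.2872
  x_4: GS value = (-8 - (4)·0.8556 - (-3)·-0.5182 - (-1)·-1.2872) / (12) = -1.1887;  x_4 ← (1−ω)·0.0000 + ω·-1.1887 = -1.3076

(0.8556, -0.5182, -1.2872, -1.3076)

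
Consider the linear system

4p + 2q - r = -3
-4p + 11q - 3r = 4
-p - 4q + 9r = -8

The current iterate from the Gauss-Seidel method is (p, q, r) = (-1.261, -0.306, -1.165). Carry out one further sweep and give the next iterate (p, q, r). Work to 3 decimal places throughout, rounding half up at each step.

One sweep:
  p = (-3 - (2)·-0.306 - (-1)·-1.165) / (4) = -0.888
  q = (4 - (-4)·-0.888 - (-3)·-1.165) / (11) = -0.277
  r = (-8 - (-1)·-0.888 - (-4)·-0.277) / (9) = -1.111

(-0.888, -0.277, -1.111)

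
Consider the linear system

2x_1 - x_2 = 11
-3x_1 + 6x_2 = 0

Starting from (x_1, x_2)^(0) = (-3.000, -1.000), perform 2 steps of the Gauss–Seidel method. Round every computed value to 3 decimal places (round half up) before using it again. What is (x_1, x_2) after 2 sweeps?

Iteration 1:
  x_1 = (11 - (-1)·-1.000) / (2) = 5.000
  x_2 = (0 - (-3)·5.000) / (6) = 2.500
Iteration 2:
  x_1 = (11 - (-1)·2.500) / (2) = 6.750
  x_2 = (0 - (-3)·6.750) / (6) = 3.375

(6.750, 3.375)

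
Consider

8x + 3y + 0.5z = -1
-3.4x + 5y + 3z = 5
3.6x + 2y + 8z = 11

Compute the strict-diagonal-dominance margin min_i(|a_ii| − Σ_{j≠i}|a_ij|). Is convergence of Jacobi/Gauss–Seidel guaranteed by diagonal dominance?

row 1: |8| − (3+0.5) = 4.5
row 2: |5| − (3.4+3) = -1.4
row 3: |8| − (3.6+2) = 2.4
minimum over rows = -1.4 → not strictly diagonally dominant

-1.4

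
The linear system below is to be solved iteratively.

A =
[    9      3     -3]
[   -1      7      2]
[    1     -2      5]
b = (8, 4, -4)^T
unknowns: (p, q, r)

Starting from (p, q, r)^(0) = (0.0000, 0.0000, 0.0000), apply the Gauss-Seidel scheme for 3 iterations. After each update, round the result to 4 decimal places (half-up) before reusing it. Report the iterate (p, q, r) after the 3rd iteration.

(0.4277, 0.7903, -0.5694)

Iteration 1:
  p = (8 - (3)·0.0000 - (-3)·0.0000) / (9) = 0.8889
  q = (4 - (-1)·0.8889 - (2)·0.0000) / (7) = 0.6984
  r = (-4 - (1)·0.8889 - (-2)·0.6984) / (5) = -0.6984
Iteration 2:
  p = (8 - (3)·0.6984 - (-3)·-0.6984) / (9) = 0.4233
  q = (4 - (-1)·0.4233 - (2)·-0.6984) / (7) = 0.8314
  r = (-4 - (1)·0.4233 - (-2)·0.8314) / (5) = -0.5521
Iteration 3:
  p = (8 - (3)·0.8314 - (-3)·-0.5521) / (9) = 0.4277
  q = (4 - (-1)·0.4277 - (2)·-0.5521) / (7) = 0.7903
  r = (-4 - (1)·0.4277 - (-2)·0.7903) / (5) = -0.5694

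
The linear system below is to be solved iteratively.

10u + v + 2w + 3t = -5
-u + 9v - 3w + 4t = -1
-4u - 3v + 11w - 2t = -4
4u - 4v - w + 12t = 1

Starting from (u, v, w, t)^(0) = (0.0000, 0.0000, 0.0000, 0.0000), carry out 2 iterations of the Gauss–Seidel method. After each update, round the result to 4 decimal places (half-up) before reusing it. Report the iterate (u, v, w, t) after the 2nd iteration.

(-0.4087, -0.4180, -0.5999, 0.0302)

Iteration 1:
  u = (-5 - (1)·0.0000 - (2)·0.0000 - (3)·0.0000) / (10) = -0.5000
  v = (-1 - (-1)·-0.5000 - (-3)·0.0000 - (4)·0.0000) / (9) = -0.1667
  w = (-4 - (-4)·-0.5000 - (-3)·-0.1667 - (-2)·0.0000) / (11) = -0.5909
  t = (1 - (4)·-0.5000 - (-4)·-0.1667 - (-1)·-0.5909) / (12) = 0.1452
Iteration 2:
  u = (-5 - (1)·-0.1667 - (2)·-0.5909 - (3)·0.1452) / (10) = -0.4087
  v = (-1 - (-1)·-0.4087 - (-3)·-0.5909 - (4)·0.1452) / (9) = -0.4180
  w = (-4 - (-4)·-0.4087 - (-3)·-0.4180 - (-2)·0.1452) / (11) = -0.5999
  t = (1 - (4)·-0.4087 - (-4)·-0.4180 - (-1)·-0.5999) / (12) = 0.0302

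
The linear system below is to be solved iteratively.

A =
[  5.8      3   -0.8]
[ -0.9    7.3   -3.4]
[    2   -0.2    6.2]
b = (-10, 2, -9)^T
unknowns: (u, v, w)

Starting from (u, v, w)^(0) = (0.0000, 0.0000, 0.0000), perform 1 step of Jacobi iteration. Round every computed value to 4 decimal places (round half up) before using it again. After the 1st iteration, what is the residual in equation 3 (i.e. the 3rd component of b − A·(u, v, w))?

Iteration 1:
  u = (-10 - (3)·0.0000 - (-0.8)·0.0000) / (5.8) = -1.7241
  v = (2 - (-0.9)·0.0000 - (-3.4)·0.0000) / (7.3) = 0.2740
  w = (-9 - (2)·0.0000 - (-0.2)·0.0000) / (6.2) = -1.4516
Residual b − A·x = (-1.9835, -6.4873, 3.5029)

3.5029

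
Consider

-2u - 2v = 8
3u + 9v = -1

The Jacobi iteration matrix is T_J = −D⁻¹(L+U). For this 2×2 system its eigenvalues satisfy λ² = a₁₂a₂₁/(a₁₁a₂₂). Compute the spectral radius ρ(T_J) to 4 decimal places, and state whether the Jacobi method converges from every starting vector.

0.5774

a₁₂a₂₁/(a₁₁a₂₂) = (-2)·(3) / ((-2)·(9)) = 0.333333
ρ = √|0.333333| = √0.333333 = 0.5774
ρ < 1, so Jacobi converges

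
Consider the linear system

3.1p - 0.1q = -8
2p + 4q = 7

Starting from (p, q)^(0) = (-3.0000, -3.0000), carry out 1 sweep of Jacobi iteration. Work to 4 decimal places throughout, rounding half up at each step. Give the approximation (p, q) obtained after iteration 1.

Iteration 1:
  p = (-8 - (-0.1)·-3.0000) / (3.1) = -2.6774
  q = (7 - (2)·-3.0000) / (4) = 3.2500

(-2.6774, 3.2500)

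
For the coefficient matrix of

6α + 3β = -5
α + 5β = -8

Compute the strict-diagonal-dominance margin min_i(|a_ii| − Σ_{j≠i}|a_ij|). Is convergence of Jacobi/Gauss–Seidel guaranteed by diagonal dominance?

3

row 1: |6| − (3) = 3
row 2: |5| − (1) = 4
minimum over rows = 3 → strictly diagonally dominant (convergence guaranteed)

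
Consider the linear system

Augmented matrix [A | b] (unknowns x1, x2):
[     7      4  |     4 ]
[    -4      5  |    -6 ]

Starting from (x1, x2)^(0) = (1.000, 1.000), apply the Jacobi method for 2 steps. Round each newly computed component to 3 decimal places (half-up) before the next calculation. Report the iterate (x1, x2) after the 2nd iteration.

(0.800, -1.200)

Iteration 1:
  x1 = (4 - (4)·1.000) / (7) = 0.000
  x2 = (-6 - (-4)·1.000) / (5) = -0.400
Iteration 2:
  x1 = (4 - (4)·-0.400) / (7) = 0.800
  x2 = (-6 - (-4)·0.000) / (5) = -1.200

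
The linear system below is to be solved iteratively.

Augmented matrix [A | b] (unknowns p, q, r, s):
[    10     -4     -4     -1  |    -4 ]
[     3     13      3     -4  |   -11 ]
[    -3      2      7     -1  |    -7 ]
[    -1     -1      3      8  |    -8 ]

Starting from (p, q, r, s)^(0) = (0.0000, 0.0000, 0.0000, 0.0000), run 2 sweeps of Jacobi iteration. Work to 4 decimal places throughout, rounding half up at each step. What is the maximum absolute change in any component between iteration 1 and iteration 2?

0.8385

Iteration 1:
  p = (-4 - (-4)·0.0000 - (-4)·0.0000 - (-1)·0.0000) / (10) = -0.4000
  q = (-11 - (3)·0.0000 - (3)·0.0000 - (-4)·0.0000) / (13) = -0.8462
  r = (-7 - (-3)·0.0000 - (2)·0.0000 - (-1)·0.0000) / (7) = -1.0000
  s = (-8 - (-1)·0.0000 - (-1)·0.0000 - (3)·0.0000) / (8) = -1.0000
Iteration 2:
  p = (-4 - (-4)·-0.8462 - (-4)·-1.0000 - (-1)·-1.0000) / (10) = -1.2385
  q = (-11 - (3)·-0.4000 - (3)·-1.0000 - (-4)·-1.0000) / (13) = -0.8308
  r = (-7 - (-3)·-0.4000 - (2)·-0.8462 - (-1)·-1.0000) / (7) = -1.0725
  s = (-8 - (-1)·-0.4000 - (-1)·-0.8462 - (3)·-1.0000) / (8) = -0.7808
Change: (-0.8385, 0.0154, -0.0725, 0.2192) → max |·| = 0.8385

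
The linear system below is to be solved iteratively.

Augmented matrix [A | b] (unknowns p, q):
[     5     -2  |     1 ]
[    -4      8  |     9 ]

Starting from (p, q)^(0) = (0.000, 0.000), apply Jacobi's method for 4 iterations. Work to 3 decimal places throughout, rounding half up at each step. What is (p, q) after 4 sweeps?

Iteration 1:
  p = (1 - (-2)·0.000) / (5) = 0.200
  q = (9 - (-4)·0.000) / (8) = 1.125
Iteration 2:
  p = (1 - (-2)·1.125) / (5) = 0.650
  q = (9 - (-4)·0.200) / (8) = 1.225
Iteration 3:
  p = (1 - (-2)·1.225) / (5) = 0.690
  q = (9 - (-4)·0.650) / (8) = 1.450
Iteration 4:
  p = (1 - (-2)·1.450) / (5) = 0.780
  q = (9 - (-4)·0.690) / (8) = 1.470

(0.780, 1.470)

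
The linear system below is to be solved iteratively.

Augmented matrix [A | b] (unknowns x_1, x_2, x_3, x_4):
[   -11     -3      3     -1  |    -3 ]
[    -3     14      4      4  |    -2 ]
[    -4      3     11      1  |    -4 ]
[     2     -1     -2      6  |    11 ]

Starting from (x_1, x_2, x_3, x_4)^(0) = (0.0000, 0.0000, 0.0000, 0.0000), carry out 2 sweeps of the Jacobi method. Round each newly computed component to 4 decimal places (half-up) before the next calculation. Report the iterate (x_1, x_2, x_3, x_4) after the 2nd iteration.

Iteration 1:
  x_1 = (-3 - (-3)·0.0000 - (3)·0.0000 - (-1)·0.0000) / (-11) = 0.2727
  x_2 = (-2 - (-3)·0.0000 - (4)·0.0000 - (4)·0.0000) / (14) = -0.1429
  x_3 = (-4 - (-4)·0.0000 - (3)·0.0000 - (1)·0.0000) / (11) = -0.3636
  x_4 = (11 - (2)·0.0000 - (-1)·0.0000 - (-2)·0.0000) / (6) = 1.8333
Iteration 2:
  x_1 = (-3 - (-3)·-0.1429 - (3)·-0.3636 - (-1)·1.8333) / (-11) = 0.0459
  x_2 = (-2 - (-3)·0.2727 - (4)·-0.3636 - (4)·1.8333) / (14) = -0.5043
  x_3 = (-4 - (-4)·0.2727 - (3)·-0.1429 - (1)·1.8333) / (11) = -0.3922
  x_4 = (11 - (2)·0.2727 - (-1)·-0.1429 - (-2)·-0.3636) / (6) = 1.5974

(0.0459, -0.5043, -0.3922, 1.5974)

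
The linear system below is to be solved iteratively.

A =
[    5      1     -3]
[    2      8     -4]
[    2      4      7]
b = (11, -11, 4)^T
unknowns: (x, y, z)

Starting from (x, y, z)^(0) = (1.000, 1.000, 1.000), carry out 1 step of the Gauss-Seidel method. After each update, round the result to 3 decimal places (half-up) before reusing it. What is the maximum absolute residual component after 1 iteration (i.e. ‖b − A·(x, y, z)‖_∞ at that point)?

1.625

Iteration 1:
  x = (11 - (1)·1.000 - (-3)·1.000) / (5) = 2.600
  y = (-11 - (2)·2.600 - (-4)·1.000) / (8) = -1.525
  z = (4 - (2)·2.600 - (4)·-1.525) / (7) = 0.700
Residual b − A·x = (1.625, -1.200, 0.000); ∞-norm = 1.625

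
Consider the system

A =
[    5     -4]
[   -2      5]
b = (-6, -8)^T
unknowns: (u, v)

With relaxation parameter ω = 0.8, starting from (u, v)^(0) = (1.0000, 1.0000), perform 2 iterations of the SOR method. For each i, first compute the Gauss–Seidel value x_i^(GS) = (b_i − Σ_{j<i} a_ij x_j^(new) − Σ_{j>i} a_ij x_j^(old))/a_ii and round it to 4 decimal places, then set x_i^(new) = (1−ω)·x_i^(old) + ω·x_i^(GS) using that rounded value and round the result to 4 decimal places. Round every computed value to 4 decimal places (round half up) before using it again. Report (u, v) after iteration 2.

(-1.6998, -2.0476)

Iteration 1:
  u: GS value = (-6 - (-4)·1.0000) / (5) = -0.4000;  u ← (1−ω)·1.0000 + ω·-0.4000 = -0.1200
  v: GS value = (-8 - (-2)·-0.1200) / (5) = -1.6480;  v ← (1−ω)·1.0000 + ω·-1.6480 = -1.1184
Iteration 2:
  u: GS value = (-6 - (-4)·-1.1184) / (5) = -2.0947;  u ← (1−ω)·-0.1200 + ω·-2.0947 = -1.6998
  v: GS value = (-8 - (-2)·-1.6998) / (5) = -2.2799;  v ← (1−ω)·-1.1184 + ω·-2.2799 = -2.0476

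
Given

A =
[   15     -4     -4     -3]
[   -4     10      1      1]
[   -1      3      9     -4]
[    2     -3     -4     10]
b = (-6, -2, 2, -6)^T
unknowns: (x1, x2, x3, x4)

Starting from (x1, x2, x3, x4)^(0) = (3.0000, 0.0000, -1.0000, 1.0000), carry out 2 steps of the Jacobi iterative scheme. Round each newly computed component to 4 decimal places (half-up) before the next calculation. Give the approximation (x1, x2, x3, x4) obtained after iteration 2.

(-0.1867, -0.3267, -0.8741, 0.1933)

Iteration 1:
  x1 = (-6 - (-4)·0.0000 - (-4)·-1.0000 - (-3)·1.0000) / (15) = -0.4667
  x2 = (-2 - (-4)·3.0000 - (1)·-1.0000 - (1)·1.0000) / (10) = 1.0000
  x3 = (2 - (-1)·3.0000 - (3)·0.0000 - (-4)·1.0000) / (9) = 1.0000
  x4 = (-6 - (2)·3.0000 - (-3)·0.0000 - (-4)·-1.0000) / (10) = -1.6000
Iteration 2:
  x1 = (-6 - (-4)·1.0000 - (-4)·1.0000 - (-3)·-1.6000) / (15) = -0.1867
  x2 = (-2 - (-4)·-0.4667 - (1)·1.0000 - (1)·-1.6000) / (10) = -0.3267
  x3 = (2 - (-1)·-0.4667 - (3)·1.0000 - (-4)·-1.6000) / (9) = -0.8741
  x4 = (-6 - (2)·-0.4667 - (-3)·1.0000 - (-4)·1.0000) / (10) = 0.1933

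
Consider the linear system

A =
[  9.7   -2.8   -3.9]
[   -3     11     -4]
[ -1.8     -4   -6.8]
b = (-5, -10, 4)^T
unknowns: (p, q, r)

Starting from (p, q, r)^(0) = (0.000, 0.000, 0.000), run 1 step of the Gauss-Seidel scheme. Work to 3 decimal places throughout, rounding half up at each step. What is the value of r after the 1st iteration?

0.166

Iteration 1:
  p = (-5 - (-2.8)·0.000 - (-3.9)·0.000) / (9.7) = -0.515
  q = (-10 - (-3)·-0.515 - (-4)·0.000) / (11) = -1.050
  r = (4 - (-1.8)·-0.515 - (-4)·-1.050) / (-6.8) = 0.166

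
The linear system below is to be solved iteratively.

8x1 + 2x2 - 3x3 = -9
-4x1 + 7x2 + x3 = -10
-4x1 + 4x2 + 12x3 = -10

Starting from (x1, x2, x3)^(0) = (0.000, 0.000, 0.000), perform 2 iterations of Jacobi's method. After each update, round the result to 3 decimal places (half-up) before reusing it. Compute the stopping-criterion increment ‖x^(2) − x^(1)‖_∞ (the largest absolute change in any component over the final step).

Iteration 1:
  x1 = (-9 - (2)·0.000 - (-3)·0.000) / (8) = -1.125
  x2 = (-10 - (-4)·0.000 - (1)·0.000) / (7) = -1.429
  x3 = (-10 - (-4)·0.000 - (4)·0.000) / (12) = -0.833
Iteration 2:
  x1 = (-9 - (2)·-1.429 - (-3)·-0.833) / (8) = -1.080
  x2 = (-10 - (-4)·-1.125 - (1)·-0.833) / (7) = -1.952
  x3 = (-10 - (-4)·-1.125 - (4)·-1.429) / (12) = -0.732
Change: (0.045, -0.523, 0.101) → max |·| = 0.523

0.523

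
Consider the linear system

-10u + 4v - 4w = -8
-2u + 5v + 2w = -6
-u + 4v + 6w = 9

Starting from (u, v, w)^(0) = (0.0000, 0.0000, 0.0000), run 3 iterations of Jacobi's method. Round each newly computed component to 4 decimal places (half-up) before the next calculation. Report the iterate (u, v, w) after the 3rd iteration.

(-0.7653, -2.2853, 2.4400)

Iteration 1:
  u = (-8 - (4)·0.0000 - (-4)·0.0000) / (-10) = 0.8000
  v = (-6 - (-2)·0.0000 - (2)·0.0000) / (5) = -1.2000
  w = (9 - (-1)·0.0000 - (4)·0.0000) / (6) = 1.5000
Iteration 2:
  u = (-8 - (4)·-1.2000 - (-4)·1.5000) / (-10) = -0.2800
  v = (-6 - (-2)·0.8000 - (2)·1.5000) / (5) = -1.4800
  w = (9 - (-1)·0.8000 - (4)·-1.2000) / (6) = 2.4333
Iteration 3:
  u = (-8 - (4)·-1.4800 - (-4)·2.4333) / (-10) = -0.7653
  v = (-6 - (-2)·-0.2800 - (2)·2.4333) / (5) = -2.2853
  w = (9 - (-1)·-0.2800 - (4)·-1.4800) / (6) = 2.4400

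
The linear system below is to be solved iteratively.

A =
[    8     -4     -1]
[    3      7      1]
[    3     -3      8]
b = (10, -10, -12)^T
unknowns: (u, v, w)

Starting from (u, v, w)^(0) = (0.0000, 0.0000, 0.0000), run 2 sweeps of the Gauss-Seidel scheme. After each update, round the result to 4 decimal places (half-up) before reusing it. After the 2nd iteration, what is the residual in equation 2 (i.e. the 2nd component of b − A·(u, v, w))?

Iteration 1:
  u = (10 - (-4)·0.0000 - (-1)·0.0000) / (8) = 1.2500
  v = (-10 - (3)·1.2500 - (1)·0.0000) / (7) = -1.9643
  w = (-12 - (3)·1.2500 - (-3)·-1.9643) / (8) = -2.7054
Iteration 2:
  u = (10 - (-4)·-1.9643 - (-1)·-2.7054) / (8) = -0.0703
  v = (-10 - (3)·-0.0703 - (1)·-2.7054) / (7) = -1.0120
  w = (-12 - (3)·-0.0703 - (-3)·-1.0120) / (8) = -1.8531
Residual b − A·x = (4.6613, -0.8520, -0.0003)

-0.8520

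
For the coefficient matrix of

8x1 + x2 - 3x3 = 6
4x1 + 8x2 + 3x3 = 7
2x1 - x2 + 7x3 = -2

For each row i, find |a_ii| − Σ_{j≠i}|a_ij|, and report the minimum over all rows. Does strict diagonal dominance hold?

1

row 1: |8| − (1+3) = 4
row 2: |8| − (4+3) = 1
row 3: |7| − (2+1) = 4
minimum over rows = 1 → strictly diagonally dominant (convergence guaranteed)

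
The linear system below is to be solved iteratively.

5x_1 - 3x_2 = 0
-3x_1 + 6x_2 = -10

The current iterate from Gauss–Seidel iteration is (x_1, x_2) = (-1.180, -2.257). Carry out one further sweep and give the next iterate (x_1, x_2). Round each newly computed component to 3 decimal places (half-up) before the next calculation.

One sweep:
  x_1 = (0 - (-3)·-2.257) / (5) = -1.354
  x_2 = (-10 - (-3)·-1.354) / (6) = -2.344

(-1.354, -2.344)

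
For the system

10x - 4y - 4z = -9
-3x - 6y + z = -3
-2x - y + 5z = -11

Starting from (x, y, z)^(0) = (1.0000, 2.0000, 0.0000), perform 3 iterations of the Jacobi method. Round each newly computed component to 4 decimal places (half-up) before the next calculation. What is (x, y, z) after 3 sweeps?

(-1.6693, 0.8567, -2.7207)

Iteration 1:
  x = (-9 - (-4)·2.0000 - (-4)·0.0000) / (10) = -0.1000
  y = (-3 - (-3)·1.0000 - (1)·0.0000) / (-6) = 0.0000
  z = (-11 - (-2)·1.0000 - (-1)·2.0000) / (5) = -1.4000
Iteration 2:
  x = (-9 - (-4)·0.0000 - (-4)·-1.4000) / (10) = -1.4600
  y = (-3 - (-3)·-0.1000 - (1)·-1.4000) / (-6) = 0.3167
  z = (-11 - (-2)·-0.1000 - (-1)·0.0000) / (5) = -2.2400
Iteration 3:
  x = (-9 - (-4)·0.3167 - (-4)·-2.2400) / (10) = -1.6693
  y = (-3 - (-3)·-1.4600 - (1)·-2.2400) / (-6) = 0.8567
  z = (-11 - (-2)·-1.4600 - (-1)·0.3167) / (5) = -2.7207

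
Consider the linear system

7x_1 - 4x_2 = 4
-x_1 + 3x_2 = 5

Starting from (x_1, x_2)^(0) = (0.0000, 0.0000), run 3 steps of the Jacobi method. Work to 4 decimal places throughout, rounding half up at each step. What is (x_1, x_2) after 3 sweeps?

(1.6326, 2.1746)

Iteration 1:
  x_1 = (4 - (-4)·0.0000) / (7) = 0.5714
  x_2 = (5 - (-1)·0.0000) / (3) = 1.6667
Iteration 2:
  x_1 = (4 - (-4)·1.6667) / (7) = 1.5238
  x_2 = (5 - (-1)·0.5714) / (3) = 1.8571
Iteration 3:
  x_1 = (4 - (-4)·1.8571) / (7) = 1.6326
  x_2 = (5 - (-1)·1.5238) / (3) = 2.1746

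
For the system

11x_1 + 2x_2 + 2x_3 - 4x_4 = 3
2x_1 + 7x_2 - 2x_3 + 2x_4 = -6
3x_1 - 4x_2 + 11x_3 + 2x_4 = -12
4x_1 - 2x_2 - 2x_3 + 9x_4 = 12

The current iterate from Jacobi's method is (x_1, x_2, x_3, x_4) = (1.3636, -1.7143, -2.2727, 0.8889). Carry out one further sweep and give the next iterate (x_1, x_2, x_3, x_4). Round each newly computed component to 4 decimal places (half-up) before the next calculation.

One sweep:
  x_1 = (3 - (2)·-1.7143 - (2)·-2.2727 - (-4)·0.8889) / (11) = 1.3209
  x_2 = (-6 - (2)·1.3636 - (-2)·-2.2727 - (2)·0.8889) / (7) = -2.1501
  x_3 = (-12 - (3)·1.3636 - (-4)·-1.7143 - (2)·0.8889) / (11) = -2.2478
  x_4 = (12 - (4)·1.3636 - (-2)·-1.7143 - (-2)·-2.2727) / (9) = -0.1587

(1.3209, -2.1501, -2.2478, -0.1587)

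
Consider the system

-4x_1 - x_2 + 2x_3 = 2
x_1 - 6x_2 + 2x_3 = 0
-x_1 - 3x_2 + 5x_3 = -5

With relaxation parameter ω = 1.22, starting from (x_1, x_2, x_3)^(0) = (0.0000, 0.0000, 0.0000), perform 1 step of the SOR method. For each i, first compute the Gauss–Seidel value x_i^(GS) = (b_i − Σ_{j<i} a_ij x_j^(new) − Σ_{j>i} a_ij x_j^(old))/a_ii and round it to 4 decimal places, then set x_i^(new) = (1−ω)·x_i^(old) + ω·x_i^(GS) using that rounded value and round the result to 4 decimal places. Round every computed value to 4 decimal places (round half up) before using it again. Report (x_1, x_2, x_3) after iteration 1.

Iteration 1:
  x_1: GS value = (2 - (-1)·0.0000 - (2)·0.0000) / (-4) = -0.5000;  x_1 ← (1−ω)·0.0000 + ω·-0.5000 = -0.6100
  x_2: GS value = (0 - (1)·-0.6100 - (2)·0.0000) / (-6) = -0.1017;  x_2 ← (1−ω)·0.0000 + ω·-0.1017 = -0.1241
  x_3: GS value = (-5 - (-1)·-0.6100 - (-3)·-0.1241) / (5) = -1.1965;  x_3 ← (1−ω)·0.0000 + ω·-1.1965 = -1.4597

(-0.6100, -0.1241, -1.4597)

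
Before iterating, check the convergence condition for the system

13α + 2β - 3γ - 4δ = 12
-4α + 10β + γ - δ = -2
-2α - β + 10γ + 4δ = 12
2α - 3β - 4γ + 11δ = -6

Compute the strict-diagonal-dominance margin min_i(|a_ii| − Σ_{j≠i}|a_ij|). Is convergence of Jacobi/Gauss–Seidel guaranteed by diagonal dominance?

row 1: |13| − (2+3+4) = 4
row 2: |10| − (4+1+1) = 4
row 3: |10| − (2+1+4) = 3
row 4: |11| − (2+3+4) = 2
minimum over rows = 2 → strictly diagonally dominant (convergence guaranteed)

2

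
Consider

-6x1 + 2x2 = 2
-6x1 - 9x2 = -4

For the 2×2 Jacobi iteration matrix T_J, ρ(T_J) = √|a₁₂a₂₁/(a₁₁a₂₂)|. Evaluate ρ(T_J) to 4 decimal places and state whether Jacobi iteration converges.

0.4714

a₁₂a₂₁/(a₁₁a₂₂) = (2)·(-6) / ((-6)·(-9)) = -0.222222
ρ = √|-0.222222| = √0.222222 = 0.4714
ρ < 1, so Jacobi converges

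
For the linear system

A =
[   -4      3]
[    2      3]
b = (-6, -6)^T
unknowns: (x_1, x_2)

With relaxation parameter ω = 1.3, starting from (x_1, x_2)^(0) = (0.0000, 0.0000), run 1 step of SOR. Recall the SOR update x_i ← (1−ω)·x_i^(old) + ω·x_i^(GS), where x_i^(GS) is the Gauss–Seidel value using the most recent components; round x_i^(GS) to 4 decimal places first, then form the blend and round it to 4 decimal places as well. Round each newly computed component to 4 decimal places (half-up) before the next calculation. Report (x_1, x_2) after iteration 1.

(1.9500, -4.2900)

Iteration 1:
  x_1: GS value = (-6 - (3)·0.0000) / (-4) = 1.5000;  x_1 ← (1−ω)·0.0000 + ω·1.5000 = 1.9500
  x_2: GS value = (-6 - (2)·1.9500) / (3) = -3.3000;  x_2 ← (1−ω)·0.0000 + ω·-3.3000 = -4.2900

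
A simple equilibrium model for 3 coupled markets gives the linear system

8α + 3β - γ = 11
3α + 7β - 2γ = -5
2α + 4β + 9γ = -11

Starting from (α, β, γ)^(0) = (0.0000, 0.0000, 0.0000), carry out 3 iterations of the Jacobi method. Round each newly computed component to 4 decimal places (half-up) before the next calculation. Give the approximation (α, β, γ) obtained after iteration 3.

(1.8435, -1.6987, -0.8188)

Iteration 1:
  α = (11 - (3)·0.0000 - (-1)·0.0000) / (8) = 1.3750
  β = (-5 - (3)·0.0000 - (-2)·0.0000) / (7) = -0.7143
  γ = (-11 - (2)·0.0000 - (4)·0.0000) / (9) = -1.2222
Iteration 2:
  α = (11 - (3)·-0.7143 - (-1)·-1.2222) / (8) = 1.4901
  β = (-5 - (3)·1.3750 - (-2)·-1.2222) / (7) = -1.6528
  γ = (-11 - (2)·1.3750 - (4)·-0.7143) / (9) = -1.2103
Iteration 3:
  α = (11 - (3)·-1.6528 - (-1)·-1.2103) / (8) = 1.8435
  β = (-5 - (3)·1.4901 - (-2)·-1.2103) / (7) = -1.6987
  γ = (-11 - (2)·1.4901 - (4)·-1.6528) / (9) = -0.8188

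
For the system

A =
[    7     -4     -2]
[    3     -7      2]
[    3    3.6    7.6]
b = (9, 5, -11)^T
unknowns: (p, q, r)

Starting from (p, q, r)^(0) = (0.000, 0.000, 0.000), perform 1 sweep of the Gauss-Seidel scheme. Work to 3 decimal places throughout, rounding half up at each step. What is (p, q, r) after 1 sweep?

Iteration 1:
  p = (9 - (-4)·0.000 - (-2)·0.000) / (7) = 1.286
  q = (5 - (3)·1.286 - (2)·0.000) / (-7) = -0.163
  r = (-11 - (3)·1.286 - (3.6)·-0.163) / (7.6) = -1.878

(1.286, -0.163, -1.878)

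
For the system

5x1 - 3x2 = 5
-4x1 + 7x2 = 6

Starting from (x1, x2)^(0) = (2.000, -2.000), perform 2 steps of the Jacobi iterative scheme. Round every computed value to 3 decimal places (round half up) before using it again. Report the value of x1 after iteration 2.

Iteration 1:
  x1 = (5 - (-3)·-2.000) / (5) = -0.200
  x2 = (6 - (-4)·2.000) / (7) = 2.000
Iteration 2:
  x1 = (5 - (-3)·2.000) / (5) = 2.200
  x2 = (6 - (-4)·-0.200) / (7) = 0.743

2.200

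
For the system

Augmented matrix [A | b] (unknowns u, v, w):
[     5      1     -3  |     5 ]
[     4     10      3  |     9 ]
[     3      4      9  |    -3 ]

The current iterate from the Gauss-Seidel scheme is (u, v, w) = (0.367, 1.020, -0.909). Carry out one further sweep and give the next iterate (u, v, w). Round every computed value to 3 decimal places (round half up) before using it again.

(0.251, 1.072, -0.893)

One sweep:
  u = (5 - (1)·1.020 - (-3)·-0.909) / (5) = 0.251
  v = (9 - (4)·0.251 - (3)·-0.909) / (10) = 1.072
  w = (-3 - (3)·0.251 - (4)·1.072) / (9) = -0.893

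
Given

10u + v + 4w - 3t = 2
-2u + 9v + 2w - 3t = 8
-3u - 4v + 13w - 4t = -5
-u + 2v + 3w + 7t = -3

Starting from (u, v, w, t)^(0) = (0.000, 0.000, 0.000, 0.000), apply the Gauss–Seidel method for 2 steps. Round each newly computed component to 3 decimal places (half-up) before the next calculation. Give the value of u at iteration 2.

-0.066

Iteration 1:
  u = (2 - (1)·0.000 - (4)·0.000 - (-3)·0.000) / (10) = 0.200
  v = (8 - (-2)·0.200 - (2)·0.000 - (-3)·0.000) / (9) = 0.933
  w = (-5 - (-3)·0.200 - (-4)·0.933 - (-4)·0.000) / (13) = -0.051
  t = (-3 - (-1)·0.200 - (2)·0.933 - (3)·-0.051) / (7) = -0.645
Iteration 2:
  u = (2 - (1)·0.933 - (4)·-0.051 - (-3)·-0.645) / (10) = -0.066
  v = (8 - (-2)·-0.066 - (2)·-0.051 - (-3)·-0.645) / (9) = 0.671
  w = (-5 - (-3)·-0.066 - (-4)·0.671 - (-4)·-0.645) / (13) = -0.392
  t = (-3 - (-1)·-0.066 - (2)·0.671 - (3)·-0.392) / (7) = -0.462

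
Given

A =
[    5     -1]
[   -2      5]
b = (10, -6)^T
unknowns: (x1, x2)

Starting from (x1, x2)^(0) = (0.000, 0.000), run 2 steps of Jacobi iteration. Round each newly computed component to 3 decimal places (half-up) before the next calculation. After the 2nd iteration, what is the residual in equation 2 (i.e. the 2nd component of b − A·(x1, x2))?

-0.480

Iteration 1:
  x1 = (10 - (-1)·0.000) / (5) = 2.000
  x2 = (-6 - (-2)·0.000) / (5) = -1.200
Iteration 2:
  x1 = (10 - (-1)·-1.200) / (5) = 1.760
  x2 = (-6 - (-2)·2.000) / (5) = -0.400
Residual b − A·x = (0.800, -0.480)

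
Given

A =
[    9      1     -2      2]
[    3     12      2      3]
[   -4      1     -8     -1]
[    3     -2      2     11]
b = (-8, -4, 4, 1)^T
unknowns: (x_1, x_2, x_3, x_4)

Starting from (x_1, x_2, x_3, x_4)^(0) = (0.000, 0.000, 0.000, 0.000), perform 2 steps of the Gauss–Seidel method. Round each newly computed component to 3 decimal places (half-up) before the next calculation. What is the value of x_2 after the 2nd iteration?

-0.162

Iteration 1:
  x_1 = (-8 - (1)·0.000 - (-2)·0.000 - (2)·0.000) / (9) = -0.889
  x_2 = (-4 - (3)·-0.889 - (2)·0.000 - (3)·0.000) / (12) = -0.111
  x_3 = (4 - (-4)·-0.889 - (1)·-0.111 - (-1)·0.000) / (-8) = -0.069
  x_4 = (1 - (3)·-0.889 - (-2)·-0.111 - (2)·-0.069) / (11) = 0.326
Iteration 2:
  x_1 = (-8 - (1)·-0.111 - (-2)·-0.069 - (2)·0.326) / (9) = -0.964
  x_2 = (-4 - (3)·-0.964 - (2)·-0.069 - (3)·0.326) / (12) = -0.162
  x_3 = (4 - (-4)·-0.964 - (1)·-0.162 - (-1)·0.326) / (-8) = -0.079
  x_4 = (1 - (3)·-0.964 - (-2)·-0.162 - (2)·-0.079) / (11) = 0.339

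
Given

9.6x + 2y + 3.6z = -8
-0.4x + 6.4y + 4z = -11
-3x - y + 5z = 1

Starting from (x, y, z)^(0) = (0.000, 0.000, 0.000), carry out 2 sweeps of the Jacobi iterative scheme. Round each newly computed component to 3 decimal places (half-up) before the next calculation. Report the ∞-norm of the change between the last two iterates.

Iteration 1:
  x = (-8 - (2)·0.000 - (3.6)·0.000) / (9.6) = -0.833
  y = (-11 - (-0.4)·0.000 - (4)·0.000) / (6.4) = -1.719
  z = (1 - (-3)·0.000 - (-1)·0.000) / (5) = 0.200
Iteration 2:
  x = (-8 - (2)·-1.719 - (3.6)·0.200) / (9.6) = -0.550
  y = (-11 - (-0.4)·-0.833 - (4)·0.200) / (6.4) = -1.896
  z = (1 - (-3)·-0.833 - (-1)·-1.719) / (5) = -0.644
Change: (0.283, -0.177, -0.844) → max |·| = 0.844

0.844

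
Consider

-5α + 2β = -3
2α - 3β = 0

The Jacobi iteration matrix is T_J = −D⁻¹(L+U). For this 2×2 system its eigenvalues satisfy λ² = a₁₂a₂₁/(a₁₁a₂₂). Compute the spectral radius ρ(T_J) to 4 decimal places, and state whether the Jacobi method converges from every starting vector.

a₁₂a₂₁/(a₁₁a₂₂) = (2)·(2) / ((-5)·(-3)) = 0.266667
ρ = √|0.266667| = √0.266667 = 0.5164
ρ < 1, so Jacobi converges

0.5164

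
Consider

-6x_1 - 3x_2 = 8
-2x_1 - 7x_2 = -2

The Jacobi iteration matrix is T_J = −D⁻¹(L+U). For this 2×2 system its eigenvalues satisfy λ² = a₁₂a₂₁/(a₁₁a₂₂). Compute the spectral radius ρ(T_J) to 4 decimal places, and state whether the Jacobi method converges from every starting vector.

0.3780

a₁₂a₂₁/(a₁₁a₂₂) = (-3)·(-2) / ((-6)·(-7)) = 0.142857
ρ = √|0.142857| = √0.142857 = 0.3780
ρ < 1, so Jacobi converges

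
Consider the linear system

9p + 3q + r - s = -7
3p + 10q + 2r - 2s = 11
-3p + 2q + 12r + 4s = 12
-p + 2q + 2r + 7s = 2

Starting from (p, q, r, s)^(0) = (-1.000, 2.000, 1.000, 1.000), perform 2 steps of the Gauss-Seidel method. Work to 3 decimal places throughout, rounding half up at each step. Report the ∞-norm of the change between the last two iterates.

0.504

Iteration 1:
  p = (-7 - (3)·2.000 - (1)·1.000 - (-1)·1.000) / (9) = -1.444
  q = (11 - (3)·-1.444 - (2)·1.000 - (-2)·1.000) / (10) = 1.533
  r = (12 - (-3)·-1.444 - (2)·1.533 - (4)·1.000) / (12) = 0.050
  s = (2 - (-1)·-1.444 - (2)·1.533 - (2)·0.050) / (7) = -0.373
Iteration 2:
  p = (-7 - (3)·1.533 - (1)·0.050 - (-1)·-0.373) / (9) = -1.336
  q = (11 - (3)·-1.336 - (2)·0.050 - (-2)·-0.373) / (10) = 1.416
  r = (12 - (-3)·-1.336 - (2)·1.416 - (4)·-0.373) / (12) = 0.554
  s = (2 - (-1)·-1.336 - (2)·1.416 - (2)·0.554) / (7) = -0.468
Change: (0.108, -0.117, 0.504, -0.095) → max |·| = 0.504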